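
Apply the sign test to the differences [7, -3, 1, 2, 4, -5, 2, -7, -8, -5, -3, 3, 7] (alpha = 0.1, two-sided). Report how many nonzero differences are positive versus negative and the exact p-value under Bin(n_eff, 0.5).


Step 1: Discard zero differences. Original n = 13; n_eff = number of nonzero differences = 13.
Nonzero differences (with sign): +7, -3, +1, +2, +4, -5, +2, -7, -8, -5, -3, +3, +7
Step 2: Count signs: positive = 7, negative = 6.
Step 3: Under H0: P(positive) = 0.5, so the number of positives S ~ Bin(13, 0.5).
Step 4: Two-sided exact p-value = sum of Bin(13,0.5) probabilities at or below the observed probability = 1.000000.
Step 5: alpha = 0.1. fail to reject H0.

n_eff = 13, pos = 7, neg = 6, p = 1.000000, fail to reject H0.


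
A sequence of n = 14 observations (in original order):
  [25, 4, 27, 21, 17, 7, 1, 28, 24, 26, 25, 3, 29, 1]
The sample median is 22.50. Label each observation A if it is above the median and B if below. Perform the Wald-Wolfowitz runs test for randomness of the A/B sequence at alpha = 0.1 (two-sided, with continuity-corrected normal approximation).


Step 1: Compute median = 22.50; label A = above, B = below.
Labels in order: ABABBBBAAAABAB  (n_A = 7, n_B = 7)
Step 2: Count runs R = 8.
Step 3: Under H0 (random ordering), E[R] = 2*n_A*n_B/(n_A+n_B) + 1 = 2*7*7/14 + 1 = 8.0000.
        Var[R] = 2*n_A*n_B*(2*n_A*n_B - n_A - n_B) / ((n_A+n_B)^2 * (n_A+n_B-1)) = 8232/2548 = 3.2308.
        SD[R] = 1.7974.
Step 4: R = E[R], so z = 0 with no continuity correction.
Step 5: Two-sided p-value via normal approximation = 2*(1 - Phi(|z|)) = 1.000000.
Step 6: alpha = 0.1. fail to reject H0.

R = 8, z = 0.0000, p = 1.000000, fail to reject H0.


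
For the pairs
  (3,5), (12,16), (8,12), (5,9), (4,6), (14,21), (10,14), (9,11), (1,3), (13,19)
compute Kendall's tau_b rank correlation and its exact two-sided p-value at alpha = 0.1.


Step 1: Enumerate the 45 unordered pairs (i,j) with i<j and classify each by sign(x_j-x_i) * sign(y_j-y_i).
  (1,2):dx=+9,dy=+11->C; (1,3):dx=+5,dy=+7->C; (1,4):dx=+2,dy=+4->C; (1,5):dx=+1,dy=+1->C
  (1,6):dx=+11,dy=+16->C; (1,7):dx=+7,dy=+9->C; (1,8):dx=+6,dy=+6->C; (1,9):dx=-2,dy=-2->C
  (1,10):dx=+10,dy=+14->C; (2,3):dx=-4,dy=-4->C; (2,4):dx=-7,dy=-7->C; (2,5):dx=-8,dy=-10->C
  (2,6):dx=+2,dy=+5->C; (2,7):dx=-2,dy=-2->C; (2,8):dx=-3,dy=-5->C; (2,9):dx=-11,dy=-13->C
  (2,10):dx=+1,dy=+3->C; (3,4):dx=-3,dy=-3->C; (3,5):dx=-4,dy=-6->C; (3,6):dx=+6,dy=+9->C
  (3,7):dx=+2,dy=+2->C; (3,8):dx=+1,dy=-1->D; (3,9):dx=-7,dy=-9->C; (3,10):dx=+5,dy=+7->C
  (4,5):dx=-1,dy=-3->C; (4,6):dx=+9,dy=+12->C; (4,7):dx=+5,dy=+5->C; (4,8):dx=+4,dy=+2->C
  (4,9):dx=-4,dy=-6->C; (4,10):dx=+8,dy=+10->C; (5,6):dx=+10,dy=+15->C; (5,7):dx=+6,dy=+8->C
  (5,8):dx=+5,dy=+5->C; (5,9):dx=-3,dy=-3->C; (5,10):dx=+9,dy=+13->C; (6,7):dx=-4,dy=-7->C
  (6,8):dx=-5,dy=-10->C; (6,9):dx=-13,dy=-18->C; (6,10):dx=-1,dy=-2->C; (7,8):dx=-1,dy=-3->C
  (7,9):dx=-9,dy=-11->C; (7,10):dx=+3,dy=+5->C; (8,9):dx=-8,dy=-8->C; (8,10):dx=+4,dy=+8->C
  (9,10):dx=+12,dy=+16->C
Step 2: C = 44, D = 1, total pairs = 45.
Step 3: tau = (C - D)/(n(n-1)/2) = (44 - 1)/45 = 0.955556.
Step 4: Exact two-sided p-value (enumerate n! = 3628800 permutations of y under H0): p = 0.000006.
Step 5: alpha = 0.1. reject H0.

tau_b = 0.9556 (C=44, D=1), p = 0.000006, reject H0.


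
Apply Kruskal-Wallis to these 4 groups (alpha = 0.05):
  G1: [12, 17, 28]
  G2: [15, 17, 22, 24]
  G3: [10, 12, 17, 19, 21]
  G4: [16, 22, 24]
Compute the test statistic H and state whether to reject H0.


Step 1: Combine all N = 15 observations and assign midranks.
sorted (value, group, rank): (10,G3,1), (12,G1,2.5), (12,G3,2.5), (15,G2,4), (16,G4,5), (17,G1,7), (17,G2,7), (17,G3,7), (19,G3,9), (21,G3,10), (22,G2,11.5), (22,G4,11.5), (24,G2,13.5), (24,G4,13.5), (28,G1,15)
Step 2: Sum ranks within each group.
R_1 = 24.5 (n_1 = 3)
R_2 = 36 (n_2 = 4)
R_3 = 29.5 (n_3 = 5)
R_4 = 30 (n_4 = 3)
Step 3: H = 12/(N(N+1)) * sum(R_i^2/n_i) - 3(N+1)
     = 12/(15*16) * (24.5^2/3 + 36^2/4 + 29.5^2/5 + 30^2/3) - 3*16
     = 0.050000 * 998.133 - 48
     = 1.906667.
Step 4: Ties present; correction factor C = 1 - 42/(15^3 - 15) = 0.987500. Corrected H = 1.906667 / 0.987500 = 1.930802.
Step 5: Under H0, H ~ chi^2(3); p-value = 0.586893.
Step 6: alpha = 0.05. fail to reject H0.

H = 1.9308, df = 3, p = 0.586893, fail to reject H0.


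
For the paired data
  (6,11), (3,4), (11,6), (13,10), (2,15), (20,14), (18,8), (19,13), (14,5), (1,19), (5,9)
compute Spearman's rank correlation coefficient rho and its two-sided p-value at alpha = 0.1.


Step 1: Rank x and y separately (midranks; no ties here).
rank(x): 6->5, 3->3, 11->6, 13->7, 2->2, 20->11, 18->9, 19->10, 14->8, 1->1, 5->4
rank(y): 11->7, 4->1, 6->3, 10->6, 15->10, 14->9, 8->4, 13->8, 5->2, 19->11, 9->5
Step 2: d_i = R_x(i) - R_y(i); compute d_i^2.
  (5-7)^2=4, (3-1)^2=4, (6-3)^2=9, (7-6)^2=1, (2-10)^2=64, (11-9)^2=4, (9-4)^2=25, (10-8)^2=4, (8-2)^2=36, (1-11)^2=100, (4-5)^2=1
sum(d^2) = 252.
Step 3: rho = 1 - 6*252 / (11*(11^2 - 1)) = 1 - 1512/1320 = -0.145455.
Step 4: Under H0, t = rho * sqrt((n-2)/(1-rho^2)) = -0.4411 ~ t(9).
Step 5: Two-sided p-value from the t-distribution with 9 df = 0.669579.
Step 6: alpha = 0.1. fail to reject H0.

rho = -0.1455, p = 0.669579, fail to reject H0 at alpha = 0.1.


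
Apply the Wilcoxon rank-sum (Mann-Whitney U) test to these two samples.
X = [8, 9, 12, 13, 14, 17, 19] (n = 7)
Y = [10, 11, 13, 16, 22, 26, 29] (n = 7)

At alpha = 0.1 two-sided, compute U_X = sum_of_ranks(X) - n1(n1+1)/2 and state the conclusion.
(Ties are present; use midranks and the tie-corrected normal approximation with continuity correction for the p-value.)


Step 1: Combine and sort all 14 observations; assign midranks.
sorted (value, group): (8,X), (9,X), (10,Y), (11,Y), (12,X), (13,X), (13,Y), (14,X), (16,Y), (17,X), (19,X), (22,Y), (26,Y), (29,Y)
ranks: 8->1, 9->2, 10->3, 11->4, 12->5, 13->6.5, 13->6.5, 14->8, 16->9, 17->10, 19->11, 22->12, 26->13, 29->14
Step 2: Rank sum for X: R1 = 1 + 2 + 5 + 6.5 + 8 + 10 + 11 = 43.5.
Step 3: U_X = R1 - n1(n1+1)/2 = 43.5 - 7*8/2 = 43.5 - 28 = 15.5.
       U_Y = n1*n2 - U_X = 49 - 15.5 = 33.5.
Step 4: Ties are present, so use the tie-corrected normal approximation (with continuity correction) for the p-value.
Step 5: p-value = 0.276911; compare to alpha = 0.1. fail to reject H0.

U_X = 15.5, p = 0.276911, fail to reject H0 at alpha = 0.1.


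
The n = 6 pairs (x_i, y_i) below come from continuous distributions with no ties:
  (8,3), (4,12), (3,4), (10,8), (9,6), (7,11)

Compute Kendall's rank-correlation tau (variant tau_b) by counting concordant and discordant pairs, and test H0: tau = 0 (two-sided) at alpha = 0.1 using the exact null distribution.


Step 1: Enumerate the 15 unordered pairs (i,j) with i<j and classify each by sign(x_j-x_i) * sign(y_j-y_i).
  (1,2):dx=-4,dy=+9->D; (1,3):dx=-5,dy=+1->D; (1,4):dx=+2,dy=+5->C; (1,5):dx=+1,dy=+3->C
  (1,6):dx=-1,dy=+8->D; (2,3):dx=-1,dy=-8->C; (2,4):dx=+6,dy=-4->D; (2,5):dx=+5,dy=-6->D
  (2,6):dx=+3,dy=-1->D; (3,4):dx=+7,dy=+4->C; (3,5):dx=+6,dy=+2->C; (3,6):dx=+4,dy=+7->C
  (4,5):dx=-1,dy=-2->C; (4,6):dx=-3,dy=+3->D; (5,6):dx=-2,dy=+5->D
Step 2: C = 7, D = 8, total pairs = 15.
Step 3: tau = (C - D)/(n(n-1)/2) = (7 - 8)/15 = -0.066667.
Step 4: Exact two-sided p-value (enumerate n! = 720 permutations of y under H0): p = 1.000000.
Step 5: alpha = 0.1. fail to reject H0.

tau_b = -0.0667 (C=7, D=8), p = 1.000000, fail to reject H0.


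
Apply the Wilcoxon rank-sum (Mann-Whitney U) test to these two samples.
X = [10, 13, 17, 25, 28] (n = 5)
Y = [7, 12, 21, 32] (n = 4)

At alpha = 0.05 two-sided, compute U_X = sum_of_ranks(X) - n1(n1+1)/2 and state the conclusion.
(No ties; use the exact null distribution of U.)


Step 1: Combine and sort all 9 observations; assign midranks.
sorted (value, group): (7,Y), (10,X), (12,Y), (13,X), (17,X), (21,Y), (25,X), (28,X), (32,Y)
ranks: 7->1, 10->2, 12->3, 13->4, 17->5, 21->6, 25->7, 28->8, 32->9
Step 2: Rank sum for X: R1 = 2 + 4 + 5 + 7 + 8 = 26.
Step 3: U_X = R1 - n1(n1+1)/2 = 26 - 5*6/2 = 26 - 15 = 11.
       U_Y = n1*n2 - U_X = 20 - 11 = 9.
Step 4: No ties, so the exact null distribution of U (based on enumerating the C(9,5) = 126 equally likely rank assignments) gives the two-sided p-value.
Step 5: p-value = 0.904762; compare to alpha = 0.05. fail to reject H0.

U_X = 11, p = 0.904762, fail to reject H0 at alpha = 0.05.


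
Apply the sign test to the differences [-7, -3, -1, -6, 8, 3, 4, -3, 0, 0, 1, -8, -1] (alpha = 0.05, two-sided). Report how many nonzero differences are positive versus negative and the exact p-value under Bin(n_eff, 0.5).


Step 1: Discard zero differences. Original n = 13; n_eff = number of nonzero differences = 11.
Nonzero differences (with sign): -7, -3, -1, -6, +8, +3, +4, -3, +1, -8, -1
Step 2: Count signs: positive = 4, negative = 7.
Step 3: Under H0: P(positive) = 0.5, so the number of positives S ~ Bin(11, 0.5).
Step 4: Two-sided exact p-value = sum of Bin(11,0.5) probabilities at or below the observed probability = 0.548828.
Step 5: alpha = 0.05. fail to reject H0.

n_eff = 11, pos = 4, neg = 7, p = 0.548828, fail to reject H0.


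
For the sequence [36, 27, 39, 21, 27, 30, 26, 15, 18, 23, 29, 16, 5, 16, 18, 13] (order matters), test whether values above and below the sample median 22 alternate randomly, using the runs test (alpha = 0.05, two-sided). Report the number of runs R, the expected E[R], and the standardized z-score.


Step 1: Compute median = 22; label A = above, B = below.
Labels in order: AAABAAABBAABBBBB  (n_A = 8, n_B = 8)
Step 2: Count runs R = 6.
Step 3: Under H0 (random ordering), E[R] = 2*n_A*n_B/(n_A+n_B) + 1 = 2*8*8/16 + 1 = 9.0000.
        Var[R] = 2*n_A*n_B*(2*n_A*n_B - n_A - n_B) / ((n_A+n_B)^2 * (n_A+n_B-1)) = 14336/3840 = 3.7333.
        SD[R] = 1.9322.
Step 4: Continuity-corrected z = (R + 0.5 - E[R]) / SD[R] = (6 + 0.5 - 9.0000) / 1.9322 = -1.2939.
Step 5: Two-sided p-value via normal approximation = 2*(1 - Phi(|z|)) = 0.195709.
Step 6: alpha = 0.05. fail to reject H0.

R = 6, z = -1.2939, p = 0.195709, fail to reject H0.


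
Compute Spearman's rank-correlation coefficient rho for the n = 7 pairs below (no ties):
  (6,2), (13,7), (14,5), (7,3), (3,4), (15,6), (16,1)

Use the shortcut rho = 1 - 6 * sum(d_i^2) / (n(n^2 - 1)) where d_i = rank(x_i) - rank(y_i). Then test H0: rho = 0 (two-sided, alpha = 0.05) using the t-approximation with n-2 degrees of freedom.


Step 1: Rank x and y separately (midranks; no ties here).
rank(x): 6->2, 13->4, 14->5, 7->3, 3->1, 15->6, 16->7
rank(y): 2->2, 7->7, 5->5, 3->3, 4->4, 6->6, 1->1
Step 2: d_i = R_x(i) - R_y(i); compute d_i^2.
  (2-2)^2=0, (4-7)^2=9, (5-5)^2=0, (3-3)^2=0, (1-4)^2=9, (6-6)^2=0, (7-1)^2=36
sum(d^2) = 54.
Step 3: rho = 1 - 6*54 / (7*(7^2 - 1)) = 1 - 324/336 = 0.035714.
Step 4: Under H0, t = rho * sqrt((n-2)/(1-rho^2)) = 0.0799 ~ t(5).
Step 5: Two-sided p-value from the t-distribution with 5 df = 0.939408.
Step 6: alpha = 0.05. fail to reject H0.

rho = 0.0357, p = 0.939408, fail to reject H0 at alpha = 0.05.


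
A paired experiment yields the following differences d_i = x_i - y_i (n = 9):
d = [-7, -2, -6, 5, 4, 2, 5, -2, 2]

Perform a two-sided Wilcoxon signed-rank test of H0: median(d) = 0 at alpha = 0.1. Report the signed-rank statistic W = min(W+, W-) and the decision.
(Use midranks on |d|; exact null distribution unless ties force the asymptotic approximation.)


Step 1: Drop any zero differences (none here) and take |d_i|.
|d| = [7, 2, 6, 5, 4, 2, 5, 2, 2]
Step 2: Midrank |d_i| (ties get averaged ranks).
ranks: |7|->9, |2|->2.5, |6|->8, |5|->6.5, |4|->5, |2|->2.5, |5|->6.5, |2|->2.5, |2|->2.5
Step 3: Attach original signs; sum ranks with positive sign and with negative sign.
W+ = 6.5 + 5 + 2.5 + 6.5 + 2.5 = 23
W- = 9 + 2.5 + 8 + 2.5 = 22
(Check: W+ + W- = 45 should equal n(n+1)/2 = 45.)
Step 4: Test statistic W = min(W+, W-) = 22.
Step 5: Ties in |d|, so use the tie-corrected normal approximation.
        E[W] = n(n+1)/4 = 9*10/4 = 22.5.
        Tie groups: |d|=2 (t=4), |d|=5 (t=2); sum(t^3 - t) = 66.
        Var[W] = n(n+1)(2n+1)/24 - sum(t^3-t)/48 = 1710/24 - 66/48 = 69.875.
        z = (W - E[W]) / sqrt(Var[W]) = (22 - 22.5) / 8.3591 = -0.0598.
        Two-sided p = 2*Phi(z) = 0.952303.
Step 6: alpha = 0.1. fail to reject H0.

W+ = 23, W- = 22, W = min = 22, p = 0.952303, fail to reject H0.


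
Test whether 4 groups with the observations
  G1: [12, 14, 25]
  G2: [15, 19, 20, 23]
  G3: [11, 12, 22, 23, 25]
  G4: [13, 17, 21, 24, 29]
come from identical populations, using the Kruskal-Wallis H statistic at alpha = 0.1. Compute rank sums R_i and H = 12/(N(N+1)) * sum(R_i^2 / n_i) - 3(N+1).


Step 1: Combine all N = 17 observations and assign midranks.
sorted (value, group, rank): (11,G3,1), (12,G1,2.5), (12,G3,2.5), (13,G4,4), (14,G1,5), (15,G2,6), (17,G4,7), (19,G2,8), (20,G2,9), (21,G4,10), (22,G3,11), (23,G2,12.5), (23,G3,12.5), (24,G4,14), (25,G1,15.5), (25,G3,15.5), (29,G4,17)
Step 2: Sum ranks within each group.
R_1 = 23 (n_1 = 3)
R_2 = 35.5 (n_2 = 4)
R_3 = 42.5 (n_3 = 5)
R_4 = 52 (n_4 = 5)
Step 3: H = 12/(N(N+1)) * sum(R_i^2/n_i) - 3(N+1)
     = 12/(17*18) * (23^2/3 + 35.5^2/4 + 42.5^2/5 + 52^2/5) - 3*18
     = 0.039216 * 1393.45 - 54
     = 0.644935.
Step 4: Ties present; correction factor C = 1 - 18/(17^3 - 17) = 0.996324. Corrected H = 0.644935 / 0.996324 = 0.647314.
Step 5: Under H0, H ~ chi^2(3); p-value = 0.885520.
Step 6: alpha = 0.1. fail to reject H0.

H = 0.6473, df = 3, p = 0.885520, fail to reject H0.


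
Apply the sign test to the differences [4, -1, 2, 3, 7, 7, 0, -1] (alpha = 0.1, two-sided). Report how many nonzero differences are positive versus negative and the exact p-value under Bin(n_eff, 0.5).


Step 1: Discard zero differences. Original n = 8; n_eff = number of nonzero differences = 7.
Nonzero differences (with sign): +4, -1, +2, +3, +7, +7, -1
Step 2: Count signs: positive = 5, negative = 2.
Step 3: Under H0: P(positive) = 0.5, so the number of positives S ~ Bin(7, 0.5).
Step 4: Two-sided exact p-value = sum of Bin(7,0.5) probabilities at or below the observed probability = 0.453125.
Step 5: alpha = 0.1. fail to reject H0.

n_eff = 7, pos = 5, neg = 2, p = 0.453125, fail to reject H0.


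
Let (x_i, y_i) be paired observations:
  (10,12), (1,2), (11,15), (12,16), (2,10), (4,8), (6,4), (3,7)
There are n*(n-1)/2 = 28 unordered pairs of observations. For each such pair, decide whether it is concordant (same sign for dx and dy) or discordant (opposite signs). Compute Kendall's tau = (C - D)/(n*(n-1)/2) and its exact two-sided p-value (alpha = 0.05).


Step 1: Enumerate the 28 unordered pairs (i,j) with i<j and classify each by sign(x_j-x_i) * sign(y_j-y_i).
  (1,2):dx=-9,dy=-10->C; (1,3):dx=+1,dy=+3->C; (1,4):dx=+2,dy=+4->C; (1,5):dx=-8,dy=-2->C
  (1,6):dx=-6,dy=-4->C; (1,7):dx=-4,dy=-8->C; (1,8):dx=-7,dy=-5->C; (2,3):dx=+10,dy=+13->C
  (2,4):dx=+11,dy=+14->C; (2,5):dx=+1,dy=+8->C; (2,6):dx=+3,dy=+6->C; (2,7):dx=+5,dy=+2->C
  (2,8):dx=+2,dy=+5->C; (3,4):dx=+1,dy=+1->C; (3,5):dx=-9,dy=-5->C; (3,6):dx=-7,dy=-7->C
  (3,7):dx=-5,dy=-11->C; (3,8):dx=-8,dy=-8->C; (4,5):dx=-10,dy=-6->C; (4,6):dx=-8,dy=-8->C
  (4,7):dx=-6,dy=-12->C; (4,8):dx=-9,dy=-9->C; (5,6):dx=+2,dy=-2->D; (5,7):dx=+4,dy=-6->D
  (5,8):dx=+1,dy=-3->D; (6,7):dx=+2,dy=-4->D; (6,8):dx=-1,dy=-1->C; (7,8):dx=-3,dy=+3->D
Step 2: C = 23, D = 5, total pairs = 28.
Step 3: tau = (C - D)/(n(n-1)/2) = (23 - 5)/28 = 0.642857.
Step 4: Exact two-sided p-value (enumerate n! = 40320 permutations of y under H0): p = 0.031151.
Step 5: alpha = 0.05. reject H0.

tau_b = 0.6429 (C=23, D=5), p = 0.031151, reject H0.


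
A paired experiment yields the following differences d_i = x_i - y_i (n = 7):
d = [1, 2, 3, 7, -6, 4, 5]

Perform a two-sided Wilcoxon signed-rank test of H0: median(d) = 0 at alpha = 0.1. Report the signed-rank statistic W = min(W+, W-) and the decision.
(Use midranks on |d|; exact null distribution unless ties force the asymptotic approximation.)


Step 1: Drop any zero differences (none here) and take |d_i|.
|d| = [1, 2, 3, 7, 6, 4, 5]
Step 2: Midrank |d_i| (ties get averaged ranks).
ranks: |1|->1, |2|->2, |3|->3, |7|->7, |6|->6, |4|->4, |5|->5
Step 3: Attach original signs; sum ranks with positive sign and with negative sign.
W+ = 1 + 2 + 3 + 7 + 4 + 5 = 22
W- = 6 = 6
(Check: W+ + W- = 28 should equal n(n+1)/2 = 28.)
Step 4: Test statistic W = min(W+, W-) = 6.
Step 5: No ties, so the exact null distribution over the 2^7 = 128 sign assignments gives the two-sided p-value = 0.218750.
Step 6: alpha = 0.1. fail to reject H0.

W+ = 22, W- = 6, W = min = 6, p = 0.218750, fail to reject H0.


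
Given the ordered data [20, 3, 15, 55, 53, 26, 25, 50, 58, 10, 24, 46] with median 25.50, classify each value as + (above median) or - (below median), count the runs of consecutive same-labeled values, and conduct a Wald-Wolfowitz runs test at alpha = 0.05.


Step 1: Compute median = 25.50; label A = above, B = below.
Labels in order: BBBAAABAABBA  (n_A = 6, n_B = 6)
Step 2: Count runs R = 6.
Step 3: Under H0 (random ordering), E[R] = 2*n_A*n_B/(n_A+n_B) + 1 = 2*6*6/12 + 1 = 7.0000.
        Var[R] = 2*n_A*n_B*(2*n_A*n_B - n_A - n_B) / ((n_A+n_B)^2 * (n_A+n_B-1)) = 4320/1584 = 2.7273.
        SD[R] = 1.6514.
Step 4: Continuity-corrected z = (R + 0.5 - E[R]) / SD[R] = (6 + 0.5 - 7.0000) / 1.6514 = -0.3028.
Step 5: Two-sided p-value via normal approximation = 2*(1 - Phi(|z|)) = 0.762069.
Step 6: alpha = 0.05. fail to reject H0.

R = 6, z = -0.3028, p = 0.762069, fail to reject H0.


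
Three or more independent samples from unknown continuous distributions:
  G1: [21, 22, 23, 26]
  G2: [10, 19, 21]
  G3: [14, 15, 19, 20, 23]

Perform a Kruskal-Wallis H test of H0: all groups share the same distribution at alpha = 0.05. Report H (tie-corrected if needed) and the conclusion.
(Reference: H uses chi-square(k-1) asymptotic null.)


Step 1: Combine all N = 12 observations and assign midranks.
sorted (value, group, rank): (10,G2,1), (14,G3,2), (15,G3,3), (19,G2,4.5), (19,G3,4.5), (20,G3,6), (21,G1,7.5), (21,G2,7.5), (22,G1,9), (23,G1,10.5), (23,G3,10.5), (26,G1,12)
Step 2: Sum ranks within each group.
R_1 = 39 (n_1 = 4)
R_2 = 13 (n_2 = 3)
R_3 = 26 (n_3 = 5)
Step 3: H = 12/(N(N+1)) * sum(R_i^2/n_i) - 3(N+1)
     = 12/(12*13) * (39^2/4 + 13^2/3 + 26^2/5) - 3*13
     = 0.076923 * 571.783 - 39
     = 4.983333.
Step 4: Ties present; correction factor C = 1 - 18/(12^3 - 12) = 0.989510. Corrected H = 4.983333 / 0.989510 = 5.036160.
Step 5: Under H0, H ~ chi^2(2); p-value = 0.080614.
Step 6: alpha = 0.05. fail to reject H0.

H = 5.0362, df = 2, p = 0.080614, fail to reject H0.


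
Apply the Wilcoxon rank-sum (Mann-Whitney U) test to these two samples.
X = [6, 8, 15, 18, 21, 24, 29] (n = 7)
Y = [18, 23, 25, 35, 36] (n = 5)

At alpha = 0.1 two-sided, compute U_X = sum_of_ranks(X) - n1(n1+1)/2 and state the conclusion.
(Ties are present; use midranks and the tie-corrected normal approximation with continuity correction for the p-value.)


Step 1: Combine and sort all 12 observations; assign midranks.
sorted (value, group): (6,X), (8,X), (15,X), (18,X), (18,Y), (21,X), (23,Y), (24,X), (25,Y), (29,X), (35,Y), (36,Y)
ranks: 6->1, 8->2, 15->3, 18->4.5, 18->4.5, 21->6, 23->7, 24->8, 25->9, 29->10, 35->11, 36->12
Step 2: Rank sum for X: R1 = 1 + 2 + 3 + 4.5 + 6 + 8 + 10 = 34.5.
Step 3: U_X = R1 - n1(n1+1)/2 = 34.5 - 7*8/2 = 34.5 - 28 = 6.5.
       U_Y = n1*n2 - U_X = 35 - 6.5 = 28.5.
Step 4: Ties are present, so use the tie-corrected normal approximation (with continuity correction) for the p-value.
Step 5: p-value = 0.087602; compare to alpha = 0.1. reject H0.

U_X = 6.5, p = 0.087602, reject H0 at alpha = 0.1.


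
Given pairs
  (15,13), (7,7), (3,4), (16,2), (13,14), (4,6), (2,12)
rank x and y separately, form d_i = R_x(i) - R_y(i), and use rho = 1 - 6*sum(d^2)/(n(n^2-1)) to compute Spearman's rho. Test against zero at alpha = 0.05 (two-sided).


Step 1: Rank x and y separately (midranks; no ties here).
rank(x): 15->6, 7->4, 3->2, 16->7, 13->5, 4->3, 2->1
rank(y): 13->6, 7->4, 4->2, 2->1, 14->7, 6->3, 12->5
Step 2: d_i = R_x(i) - R_y(i); compute d_i^2.
  (6-6)^2=0, (4-4)^2=0, (2-2)^2=0, (7-1)^2=36, (5-7)^2=4, (3-3)^2=0, (1-5)^2=16
sum(d^2) = 56.
Step 3: rho = 1 - 6*56 / (7*(7^2 - 1)) = 1 - 336/336 = 0.000000.
Step 4: Under H0, t = rho * sqrt((n-2)/(1-rho^2)) = 0.0000 ~ t(5).
Step 5: Two-sided p-value from the t-distribution with 5 df = 1.000000.
Step 6: alpha = 0.05. fail to reject H0.

rho = 0.0000, p = 1.000000, fail to reject H0 at alpha = 0.05.


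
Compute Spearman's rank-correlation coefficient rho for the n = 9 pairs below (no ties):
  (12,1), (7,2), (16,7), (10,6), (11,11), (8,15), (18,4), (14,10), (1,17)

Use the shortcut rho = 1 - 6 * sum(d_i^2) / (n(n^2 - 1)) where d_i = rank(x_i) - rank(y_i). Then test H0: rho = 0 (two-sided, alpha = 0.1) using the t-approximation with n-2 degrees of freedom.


Step 1: Rank x and y separately (midranks; no ties here).
rank(x): 12->6, 7->2, 16->8, 10->4, 11->5, 8->3, 18->9, 14->7, 1->1
rank(y): 1->1, 2->2, 7->5, 6->4, 11->7, 15->8, 4->3, 10->6, 17->9
Step 2: d_i = R_x(i) - R_y(i); compute d_i^2.
  (6-1)^2=25, (2-2)^2=0, (8-5)^2=9, (4-4)^2=0, (5-7)^2=4, (3-8)^2=25, (9-3)^2=36, (7-6)^2=1, (1-9)^2=64
sum(d^2) = 164.
Step 3: rho = 1 - 6*164 / (9*(9^2 - 1)) = 1 - 984/720 = -0.366667.
Step 4: Under H0, t = rho * sqrt((n-2)/(1-rho^2)) = -1.0427 ~ t(7).
Step 5: Two-sided p-value from the t-distribution with 7 df = 0.331740.
Step 6: alpha = 0.1. fail to reject H0.

rho = -0.3667, p = 0.331740, fail to reject H0 at alpha = 0.1.


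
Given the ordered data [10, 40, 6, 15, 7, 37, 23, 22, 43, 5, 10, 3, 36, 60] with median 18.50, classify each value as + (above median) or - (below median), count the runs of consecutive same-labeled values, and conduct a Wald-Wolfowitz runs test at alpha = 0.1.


Step 1: Compute median = 18.50; label A = above, B = below.
Labels in order: BABBBAAAABBBAA  (n_A = 7, n_B = 7)
Step 2: Count runs R = 6.
Step 3: Under H0 (random ordering), E[R] = 2*n_A*n_B/(n_A+n_B) + 1 = 2*7*7/14 + 1 = 8.0000.
        Var[R] = 2*n_A*n_B*(2*n_A*n_B - n_A - n_B) / ((n_A+n_B)^2 * (n_A+n_B-1)) = 8232/2548 = 3.2308.
        SD[R] = 1.7974.
Step 4: Continuity-corrected z = (R + 0.5 - E[R]) / SD[R] = (6 + 0.5 - 8.0000) / 1.7974 = -0.8345.
Step 5: Two-sided p-value via normal approximation = 2*(1 - Phi(|z|)) = 0.403986.
Step 6: alpha = 0.1. fail to reject H0.

R = 6, z = -0.8345, p = 0.403986, fail to reject H0.


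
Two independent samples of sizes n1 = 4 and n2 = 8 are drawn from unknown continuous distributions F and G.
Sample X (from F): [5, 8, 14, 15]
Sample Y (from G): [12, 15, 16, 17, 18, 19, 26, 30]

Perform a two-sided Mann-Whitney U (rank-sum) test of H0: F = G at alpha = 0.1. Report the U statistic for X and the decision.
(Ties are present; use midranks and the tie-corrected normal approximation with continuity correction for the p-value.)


Step 1: Combine and sort all 12 observations; assign midranks.
sorted (value, group): (5,X), (8,X), (12,Y), (14,X), (15,X), (15,Y), (16,Y), (17,Y), (18,Y), (19,Y), (26,Y), (30,Y)
ranks: 5->1, 8->2, 12->3, 14->4, 15->5.5, 15->5.5, 16->7, 17->8, 18->9, 19->10, 26->11, 30->12
Step 2: Rank sum for X: R1 = 1 + 2 + 4 + 5.5 = 12.5.
Step 3: U_X = R1 - n1(n1+1)/2 = 12.5 - 4*5/2 = 12.5 - 10 = 2.5.
       U_Y = n1*n2 - U_X = 32 - 2.5 = 29.5.
Step 4: Ties are present, so use the tie-corrected normal approximation (with continuity correction) for the p-value.
Step 5: p-value = 0.026980; compare to alpha = 0.1. reject H0.

U_X = 2.5, p = 0.026980, reject H0 at alpha = 0.1.


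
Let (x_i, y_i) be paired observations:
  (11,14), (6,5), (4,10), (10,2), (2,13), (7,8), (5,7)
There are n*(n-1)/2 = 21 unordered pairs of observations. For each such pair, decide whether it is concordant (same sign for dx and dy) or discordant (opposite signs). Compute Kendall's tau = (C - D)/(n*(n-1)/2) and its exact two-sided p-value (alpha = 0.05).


Step 1: Enumerate the 21 unordered pairs (i,j) with i<j and classify each by sign(x_j-x_i) * sign(y_j-y_i).
  (1,2):dx=-5,dy=-9->C; (1,3):dx=-7,dy=-4->C; (1,4):dx=-1,dy=-12->C; (1,5):dx=-9,dy=-1->C
  (1,6):dx=-4,dy=-6->C; (1,7):dx=-6,dy=-7->C; (2,3):dx=-2,dy=+5->D; (2,4):dx=+4,dy=-3->D
  (2,5):dx=-4,dy=+8->D; (2,6):dx=+1,dy=+3->C; (2,7):dx=-1,dy=+2->D; (3,4):dx=+6,dy=-8->D
  (3,5):dx=-2,dy=+3->D; (3,6):dx=+3,dy=-2->D; (3,7):dx=+1,dy=-3->D; (4,5):dx=-8,dy=+11->D
  (4,6):dx=-3,dy=+6->D; (4,7):dx=-5,dy=+5->D; (5,6):dx=+5,dy=-5->D; (5,7):dx=+3,dy=-6->D
  (6,7):dx=-2,dy=-1->C
Step 2: C = 8, D = 13, total pairs = 21.
Step 3: tau = (C - D)/(n(n-1)/2) = (8 - 13)/21 = -0.238095.
Step 4: Exact two-sided p-value (enumerate n! = 5040 permutations of y under H0): p = 0.561905.
Step 5: alpha = 0.05. fail to reject H0.

tau_b = -0.2381 (C=8, D=13), p = 0.561905, fail to reject H0.


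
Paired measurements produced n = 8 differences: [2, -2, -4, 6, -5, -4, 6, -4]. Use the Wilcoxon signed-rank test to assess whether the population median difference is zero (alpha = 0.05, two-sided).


Step 1: Drop any zero differences (none here) and take |d_i|.
|d| = [2, 2, 4, 6, 5, 4, 6, 4]
Step 2: Midrank |d_i| (ties get averaged ranks).
ranks: |2|->1.5, |2|->1.5, |4|->4, |6|->7.5, |5|->6, |4|->4, |6|->7.5, |4|->4
Step 3: Attach original signs; sum ranks with positive sign and with negative sign.
W+ = 1.5 + 7.5 + 7.5 = 16.5
W- = 1.5 + 4 + 6 + 4 + 4 = 19.5
(Check: W+ + W- = 36 should equal n(n+1)/2 = 36.)
Step 4: Test statistic W = min(W+, W-) = 16.5.
Step 5: Ties in |d|, so use the tie-corrected normal approximation.
        E[W] = n(n+1)/4 = 8*9/4 = 18.
        Tie groups: |d|=2 (t=2), |d|=4 (t=3), |d|=6 (t=2); sum(t^3 - t) = 36.
        Var[W] = n(n+1)(2n+1)/24 - sum(t^3-t)/48 = 1224/24 - 36/48 = 50.25.
        z = (W - E[W]) / sqrt(Var[W]) = (16.5 - 18) / 7.0887 = -0.2116.
        Two-sided p = 2*Phi(z) = 0.832416.
Step 6: alpha = 0.05. fail to reject H0.

W+ = 16.5, W- = 19.5, W = min = 16.5, p = 0.832416, fail to reject H0.


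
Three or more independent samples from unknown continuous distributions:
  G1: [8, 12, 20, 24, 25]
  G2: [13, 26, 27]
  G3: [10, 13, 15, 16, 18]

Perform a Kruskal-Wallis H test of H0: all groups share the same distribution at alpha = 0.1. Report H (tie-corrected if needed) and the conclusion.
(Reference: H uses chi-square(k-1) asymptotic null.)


Step 1: Combine all N = 13 observations and assign midranks.
sorted (value, group, rank): (8,G1,1), (10,G3,2), (12,G1,3), (13,G2,4.5), (13,G3,4.5), (15,G3,6), (16,G3,7), (18,G3,8), (20,G1,9), (24,G1,10), (25,G1,11), (26,G2,12), (27,G2,13)
Step 2: Sum ranks within each group.
R_1 = 34 (n_1 = 5)
R_2 = 29.5 (n_2 = 3)
R_3 = 27.5 (n_3 = 5)
Step 3: H = 12/(N(N+1)) * sum(R_i^2/n_i) - 3(N+1)
     = 12/(13*14) * (34^2/5 + 29.5^2/3 + 27.5^2/5) - 3*14
     = 0.065934 * 672.533 - 42
     = 2.342857.
Step 4: Ties present; correction factor C = 1 - 6/(13^3 - 13) = 0.997253. Corrected H = 2.342857 / 0.997253 = 2.349311.
Step 5: Under H0, H ~ chi^2(2); p-value = 0.308925.
Step 6: alpha = 0.1. fail to reject H0.

H = 2.3493, df = 2, p = 0.308925, fail to reject H0.


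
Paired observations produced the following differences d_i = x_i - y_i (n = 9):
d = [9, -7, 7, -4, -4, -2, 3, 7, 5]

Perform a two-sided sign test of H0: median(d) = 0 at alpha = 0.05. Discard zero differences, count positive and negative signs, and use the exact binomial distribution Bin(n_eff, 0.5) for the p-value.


Step 1: Discard zero differences. Original n = 9; n_eff = number of nonzero differences = 9.
Nonzero differences (with sign): +9, -7, +7, -4, -4, -2, +3, +7, +5
Step 2: Count signs: positive = 5, negative = 4.
Step 3: Under H0: P(positive) = 0.5, so the number of positives S ~ Bin(9, 0.5).
Step 4: Two-sided exact p-value = sum of Bin(9,0.5) probabilities at or below the observed probability = 1.000000.
Step 5: alpha = 0.05. fail to reject H0.

n_eff = 9, pos = 5, neg = 4, p = 1.000000, fail to reject H0.


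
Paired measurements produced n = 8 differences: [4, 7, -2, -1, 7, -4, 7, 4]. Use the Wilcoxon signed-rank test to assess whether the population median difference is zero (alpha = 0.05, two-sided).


Step 1: Drop any zero differences (none here) and take |d_i|.
|d| = [4, 7, 2, 1, 7, 4, 7, 4]
Step 2: Midrank |d_i| (ties get averaged ranks).
ranks: |4|->4, |7|->7, |2|->2, |1|->1, |7|->7, |4|->4, |7|->7, |4|->4
Step 3: Attach original signs; sum ranks with positive sign and with negative sign.
W+ = 4 + 7 + 7 + 7 + 4 = 29
W- = 2 + 1 + 4 = 7
(Check: W+ + W- = 36 should equal n(n+1)/2 = 36.)
Step 4: Test statistic W = min(W+, W-) = 7.
Step 5: Ties in |d|, so use the tie-corrected normal approximation.
        E[W] = n(n+1)/4 = 8*9/4 = 18.
        Tie groups: |d|=4 (t=3), |d|=7 (t=3); sum(t^3 - t) = 48.
        Var[W] = n(n+1)(2n+1)/24 - sum(t^3-t)/48 = 1224/24 - 48/48 = 50.
        z = (W - E[W]) / sqrt(Var[W]) = (7 - 18) / 7.0711 = -1.5556.
        Two-sided p = 2*Phi(z) = 0.119795.
Step 6: alpha = 0.05. fail to reject H0.

W+ = 29, W- = 7, W = min = 7, p = 0.119795, fail to reject H0.


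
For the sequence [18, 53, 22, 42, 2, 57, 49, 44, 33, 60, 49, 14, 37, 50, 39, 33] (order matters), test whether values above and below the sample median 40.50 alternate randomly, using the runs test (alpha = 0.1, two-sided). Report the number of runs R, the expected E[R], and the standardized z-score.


Step 1: Compute median = 40.50; label A = above, B = below.
Labels in order: BABABAAABAABBABB  (n_A = 8, n_B = 8)
Step 2: Count runs R = 11.
Step 3: Under H0 (random ordering), E[R] = 2*n_A*n_B/(n_A+n_B) + 1 = 2*8*8/16 + 1 = 9.0000.
        Var[R] = 2*n_A*n_B*(2*n_A*n_B - n_A - n_B) / ((n_A+n_B)^2 * (n_A+n_B-1)) = 14336/3840 = 3.7333.
        SD[R] = 1.9322.
Step 4: Continuity-corrected z = (R - 0.5 - E[R]) / SD[R] = (11 - 0.5 - 9.0000) / 1.9322 = 0.7763.
Step 5: Two-sided p-value via normal approximation = 2*(1 - Phi(|z|)) = 0.437558.
Step 6: alpha = 0.1. fail to reject H0.

R = 11, z = 0.7763, p = 0.437558, fail to reject H0.


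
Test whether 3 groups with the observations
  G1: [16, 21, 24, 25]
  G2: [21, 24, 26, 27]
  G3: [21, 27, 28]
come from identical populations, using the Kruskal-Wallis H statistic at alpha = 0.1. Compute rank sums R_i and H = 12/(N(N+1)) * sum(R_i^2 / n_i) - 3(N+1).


Step 1: Combine all N = 11 observations and assign midranks.
sorted (value, group, rank): (16,G1,1), (21,G1,3), (21,G2,3), (21,G3,3), (24,G1,5.5), (24,G2,5.5), (25,G1,7), (26,G2,8), (27,G2,9.5), (27,G3,9.5), (28,G3,11)
Step 2: Sum ranks within each group.
R_1 = 16.5 (n_1 = 4)
R_2 = 26 (n_2 = 4)
R_3 = 23.5 (n_3 = 3)
Step 3: H = 12/(N(N+1)) * sum(R_i^2/n_i) - 3(N+1)
     = 12/(11*12) * (16.5^2/4 + 26^2/4 + 23.5^2/3) - 3*12
     = 0.090909 * 421.146 - 36
     = 2.285985.
Step 4: Ties present; correction factor C = 1 - 36/(11^3 - 11) = 0.972727. Corrected H = 2.285985 / 0.972727 = 2.350078.
Step 5: Under H0, H ~ chi^2(2); p-value = 0.308807.
Step 6: alpha = 0.1. fail to reject H0.

H = 2.3501, df = 2, p = 0.308807, fail to reject H0.


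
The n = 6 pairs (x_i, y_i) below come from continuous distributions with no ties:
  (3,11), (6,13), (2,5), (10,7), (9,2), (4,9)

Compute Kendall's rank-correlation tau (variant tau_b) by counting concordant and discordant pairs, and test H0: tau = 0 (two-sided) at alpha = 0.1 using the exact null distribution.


Step 1: Enumerate the 15 unordered pairs (i,j) with i<j and classify each by sign(x_j-x_i) * sign(y_j-y_i).
  (1,2):dx=+3,dy=+2->C; (1,3):dx=-1,dy=-6->C; (1,4):dx=+7,dy=-4->D; (1,5):dx=+6,dy=-9->D
  (1,6):dx=+1,dy=-2->D; (2,3):dx=-4,dy=-8->C; (2,4):dx=+4,dy=-6->D; (2,5):dx=+3,dy=-11->D
  (2,6):dx=-2,dy=-4->C; (3,4):dx=+8,dy=+2->C; (3,5):dx=+7,dy=-3->D; (3,6):dx=+2,dy=+4->C
  (4,5):dx=-1,dy=-5->C; (4,6):dx=-6,dy=+2->D; (5,6):dx=-5,dy=+7->D
Step 2: C = 7, D = 8, total pairs = 15.
Step 3: tau = (C - D)/(n(n-1)/2) = (7 - 8)/15 = -0.066667.
Step 4: Exact two-sided p-value (enumerate n! = 720 permutations of y under H0): p = 1.000000.
Step 5: alpha = 0.1. fail to reject H0.

tau_b = -0.0667 (C=7, D=8), p = 1.000000, fail to reject H0.


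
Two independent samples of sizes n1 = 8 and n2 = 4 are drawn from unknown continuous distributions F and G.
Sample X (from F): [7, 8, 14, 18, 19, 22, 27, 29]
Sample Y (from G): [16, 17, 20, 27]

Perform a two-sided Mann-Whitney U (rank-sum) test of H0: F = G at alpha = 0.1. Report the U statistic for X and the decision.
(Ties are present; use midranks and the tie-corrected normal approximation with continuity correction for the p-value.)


Step 1: Combine and sort all 12 observations; assign midranks.
sorted (value, group): (7,X), (8,X), (14,X), (16,Y), (17,Y), (18,X), (19,X), (20,Y), (22,X), (27,X), (27,Y), (29,X)
ranks: 7->1, 8->2, 14->3, 16->4, 17->5, 18->6, 19->7, 20->8, 22->9, 27->10.5, 27->10.5, 29->12
Step 2: Rank sum for X: R1 = 1 + 2 + 3 + 6 + 7 + 9 + 10.5 + 12 = 50.5.
Step 3: U_X = R1 - n1(n1+1)/2 = 50.5 - 8*9/2 = 50.5 - 36 = 14.5.
       U_Y = n1*n2 - U_X = 32 - 14.5 = 17.5.
Step 4: Ties are present, so use the tie-corrected normal approximation (with continuity correction) for the p-value.
Step 5: p-value = 0.864901; compare to alpha = 0.1. fail to reject H0.

U_X = 14.5, p = 0.864901, fail to reject H0 at alpha = 0.1.


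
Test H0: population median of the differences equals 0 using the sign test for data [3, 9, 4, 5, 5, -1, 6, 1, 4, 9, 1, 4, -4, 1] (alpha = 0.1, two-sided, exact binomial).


Step 1: Discard zero differences. Original n = 14; n_eff = number of nonzero differences = 14.
Nonzero differences (with sign): +3, +9, +4, +5, +5, -1, +6, +1, +4, +9, +1, +4, -4, +1
Step 2: Count signs: positive = 12, negative = 2.
Step 3: Under H0: P(positive) = 0.5, so the number of positives S ~ Bin(14, 0.5).
Step 4: Two-sided exact p-value = sum of Bin(14,0.5) probabilities at or below the observed probability = 0.012939.
Step 5: alpha = 0.1. reject H0.

n_eff = 14, pos = 12, neg = 2, p = 0.012939, reject H0.


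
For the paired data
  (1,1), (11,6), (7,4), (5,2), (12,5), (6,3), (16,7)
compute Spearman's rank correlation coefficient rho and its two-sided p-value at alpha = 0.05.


Step 1: Rank x and y separately (midranks; no ties here).
rank(x): 1->1, 11->5, 7->4, 5->2, 12->6, 6->3, 16->7
rank(y): 1->1, 6->6, 4->4, 2->2, 5->5, 3->3, 7->7
Step 2: d_i = R_x(i) - R_y(i); compute d_i^2.
  (1-1)^2=0, (5-6)^2=1, (4-4)^2=0, (2-2)^2=0, (6-5)^2=1, (3-3)^2=0, (7-7)^2=0
sum(d^2) = 2.
Step 3: rho = 1 - 6*2 / (7*(7^2 - 1)) = 1 - 12/336 = 0.964286.
Step 4: Under H0, t = rho * sqrt((n-2)/(1-rho^2)) = 8.1408 ~ t(5).
Step 5: Two-sided p-value from the t-distribution with 5 df = 0.000454.
Step 6: alpha = 0.05. reject H0.

rho = 0.9643, p = 0.000454, reject H0 at alpha = 0.05.


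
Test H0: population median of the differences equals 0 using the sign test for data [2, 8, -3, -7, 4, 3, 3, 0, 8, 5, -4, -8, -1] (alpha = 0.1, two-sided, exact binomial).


Step 1: Discard zero differences. Original n = 13; n_eff = number of nonzero differences = 12.
Nonzero differences (with sign): +2, +8, -3, -7, +4, +3, +3, +8, +5, -4, -8, -1
Step 2: Count signs: positive = 7, negative = 5.
Step 3: Under H0: P(positive) = 0.5, so the number of positives S ~ Bin(12, 0.5).
Step 4: Two-sided exact p-value = sum of Bin(12,0.5) probabilities at or below the observed probability = 0.774414.
Step 5: alpha = 0.1. fail to reject H0.

n_eff = 12, pos = 7, neg = 5, p = 0.774414, fail to reject H0.


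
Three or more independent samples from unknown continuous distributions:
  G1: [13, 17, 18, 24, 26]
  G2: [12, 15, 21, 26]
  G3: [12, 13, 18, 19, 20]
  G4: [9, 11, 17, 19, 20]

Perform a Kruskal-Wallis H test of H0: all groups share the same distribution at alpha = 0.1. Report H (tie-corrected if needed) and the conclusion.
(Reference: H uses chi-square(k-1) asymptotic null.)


Step 1: Combine all N = 19 observations and assign midranks.
sorted (value, group, rank): (9,G4,1), (11,G4,2), (12,G2,3.5), (12,G3,3.5), (13,G1,5.5), (13,G3,5.5), (15,G2,7), (17,G1,8.5), (17,G4,8.5), (18,G1,10.5), (18,G3,10.5), (19,G3,12.5), (19,G4,12.5), (20,G3,14.5), (20,G4,14.5), (21,G2,16), (24,G1,17), (26,G1,18.5), (26,G2,18.5)
Step 2: Sum ranks within each group.
R_1 = 60 (n_1 = 5)
R_2 = 45 (n_2 = 4)
R_3 = 46.5 (n_3 = 5)
R_4 = 38.5 (n_4 = 5)
Step 3: H = 12/(N(N+1)) * sum(R_i^2/n_i) - 3(N+1)
     = 12/(19*20) * (60^2/5 + 45^2/4 + 46.5^2/5 + 38.5^2/5) - 3*20
     = 0.031579 * 1955.15 - 60
     = 1.741579.
Step 4: Ties present; correction factor C = 1 - 42/(19^3 - 19) = 0.993860. Corrected H = 1.741579 / 0.993860 = 1.752339.
Step 5: Under H0, H ~ chi^2(3); p-value = 0.625361.
Step 6: alpha = 0.1. fail to reject H0.

H = 1.7523, df = 3, p = 0.625361, fail to reject H0.


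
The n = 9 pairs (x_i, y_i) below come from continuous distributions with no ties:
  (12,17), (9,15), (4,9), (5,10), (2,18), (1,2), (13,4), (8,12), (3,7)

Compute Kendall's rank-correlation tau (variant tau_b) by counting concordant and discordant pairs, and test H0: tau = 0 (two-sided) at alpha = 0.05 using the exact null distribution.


Step 1: Enumerate the 36 unordered pairs (i,j) with i<j and classify each by sign(x_j-x_i) * sign(y_j-y_i).
  (1,2):dx=-3,dy=-2->C; (1,3):dx=-8,dy=-8->C; (1,4):dx=-7,dy=-7->C; (1,5):dx=-10,dy=+1->D
  (1,6):dx=-11,dy=-15->C; (1,7):dx=+1,dy=-13->D; (1,8):dx=-4,dy=-5->C; (1,9):dx=-9,dy=-10->C
  (2,3):dx=-5,dy=-6->C; (2,4):dx=-4,dy=-5->C; (2,5):dx=-7,dy=+3->D; (2,6):dx=-8,dy=-13->C
  (2,7):dx=+4,dy=-11->D; (2,8):dx=-1,dy=-3->C; (2,9):dx=-6,dy=-8->C; (3,4):dx=+1,dy=+1->C
  (3,5):dx=-2,dy=+9->D; (3,6):dx=-3,dy=-7->C; (3,7):dx=+9,dy=-5->D; (3,8):dx=+4,dy=+3->C
  (3,9):dx=-1,dy=-2->C; (4,5):dx=-3,dy=+8->D; (4,6):dx=-4,dy=-8->C; (4,7):dx=+8,dy=-6->D
  (4,8):dx=+3,dy=+2->C; (4,9):dx=-2,dy=-3->C; (5,6):dx=-1,dy=-16->C; (5,7):dx=+11,dy=-14->D
  (5,8):dx=+6,dy=-6->D; (5,9):dx=+1,dy=-11->D; (6,7):dx=+12,dy=+2->C; (6,8):dx=+7,dy=+10->C
  (6,9):dx=+2,dy=+5->C; (7,8):dx=-5,dy=+8->D; (7,9):dx=-10,dy=+3->D; (8,9):dx=-5,dy=-5->C
Step 2: C = 23, D = 13, total pairs = 36.
Step 3: tau = (C - D)/(n(n-1)/2) = (23 - 13)/36 = 0.277778.
Step 4: Exact two-sided p-value (enumerate n! = 362880 permutations of y under H0): p = 0.358488.
Step 5: alpha = 0.05. fail to reject H0.

tau_b = 0.2778 (C=23, D=13), p = 0.358488, fail to reject H0.


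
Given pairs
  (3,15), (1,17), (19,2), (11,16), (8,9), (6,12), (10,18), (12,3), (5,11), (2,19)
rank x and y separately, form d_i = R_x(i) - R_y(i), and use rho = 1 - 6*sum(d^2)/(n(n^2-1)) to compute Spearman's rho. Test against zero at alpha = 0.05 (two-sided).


Step 1: Rank x and y separately (midranks; no ties here).
rank(x): 3->3, 1->1, 19->10, 11->8, 8->6, 6->5, 10->7, 12->9, 5->4, 2->2
rank(y): 15->6, 17->8, 2->1, 16->7, 9->3, 12->5, 18->9, 3->2, 11->4, 19->10
Step 2: d_i = R_x(i) - R_y(i); compute d_i^2.
  (3-6)^2=9, (1-8)^2=49, (10-1)^2=81, (8-7)^2=1, (6-3)^2=9, (5-5)^2=0, (7-9)^2=4, (9-2)^2=49, (4-4)^2=0, (2-10)^2=64
sum(d^2) = 266.
Step 3: rho = 1 - 6*266 / (10*(10^2 - 1)) = 1 - 1596/990 = -0.612121.
Step 4: Under H0, t = rho * sqrt((n-2)/(1-rho^2)) = -2.1895 ~ t(8).
Step 5: Two-sided p-value from the t-distribution with 8 df = 0.059972.
Step 6: alpha = 0.05. fail to reject H0.

rho = -0.6121, p = 0.059972, fail to reject H0 at alpha = 0.05.


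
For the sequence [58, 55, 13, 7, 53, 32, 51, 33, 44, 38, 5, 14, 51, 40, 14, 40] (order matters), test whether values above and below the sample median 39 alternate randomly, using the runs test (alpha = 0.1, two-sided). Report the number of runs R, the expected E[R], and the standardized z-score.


Step 1: Compute median = 39; label A = above, B = below.
Labels in order: AABBABABABBBAABA  (n_A = 8, n_B = 8)
Step 2: Count runs R = 11.
Step 3: Under H0 (random ordering), E[R] = 2*n_A*n_B/(n_A+n_B) + 1 = 2*8*8/16 + 1 = 9.0000.
        Var[R] = 2*n_A*n_B*(2*n_A*n_B - n_A - n_B) / ((n_A+n_B)^2 * (n_A+n_B-1)) = 14336/3840 = 3.7333.
        SD[R] = 1.9322.
Step 4: Continuity-corrected z = (R - 0.5 - E[R]) / SD[R] = (11 - 0.5 - 9.0000) / 1.9322 = 0.7763.
Step 5: Two-sided p-value via normal approximation = 2*(1 - Phi(|z|)) = 0.437558.
Step 6: alpha = 0.1. fail to reject H0.

R = 11, z = 0.7763, p = 0.437558, fail to reject H0.


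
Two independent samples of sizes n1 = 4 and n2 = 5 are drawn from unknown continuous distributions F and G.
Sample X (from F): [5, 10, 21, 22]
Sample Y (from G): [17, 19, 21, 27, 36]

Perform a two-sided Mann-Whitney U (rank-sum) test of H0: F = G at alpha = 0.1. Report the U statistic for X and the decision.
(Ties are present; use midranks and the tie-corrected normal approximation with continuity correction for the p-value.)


Step 1: Combine and sort all 9 observations; assign midranks.
sorted (value, group): (5,X), (10,X), (17,Y), (19,Y), (21,X), (21,Y), (22,X), (27,Y), (36,Y)
ranks: 5->1, 10->2, 17->3, 19->4, 21->5.5, 21->5.5, 22->7, 27->8, 36->9
Step 2: Rank sum for X: R1 = 1 + 2 + 5.5 + 7 = 15.5.
Step 3: U_X = R1 - n1(n1+1)/2 = 15.5 - 4*5/2 = 15.5 - 10 = 5.5.
       U_Y = n1*n2 - U_X = 20 - 5.5 = 14.5.
Step 4: Ties are present, so use the tie-corrected normal approximation (with continuity correction) for the p-value.
Step 5: p-value = 0.325163; compare to alpha = 0.1. fail to reject H0.

U_X = 5.5, p = 0.325163, fail to reject H0 at alpha = 0.1.
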